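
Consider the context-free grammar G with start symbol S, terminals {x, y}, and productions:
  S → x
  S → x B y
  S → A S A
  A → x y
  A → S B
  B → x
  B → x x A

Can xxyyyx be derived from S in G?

no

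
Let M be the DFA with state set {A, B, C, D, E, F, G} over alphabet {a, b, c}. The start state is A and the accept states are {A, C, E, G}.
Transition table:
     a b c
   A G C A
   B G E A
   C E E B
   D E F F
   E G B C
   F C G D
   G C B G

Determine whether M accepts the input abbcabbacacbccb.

A --a--> G
G --b--> B
B --b--> E
E --c--> C
C --a--> E
E --b--> B
B --b--> E
E --a--> G
G --c--> G
G --a--> C
C --c--> B
B --b--> E
E --c--> C
C --c--> B
B --b--> E
End in state E, which is an accepting state.

accepted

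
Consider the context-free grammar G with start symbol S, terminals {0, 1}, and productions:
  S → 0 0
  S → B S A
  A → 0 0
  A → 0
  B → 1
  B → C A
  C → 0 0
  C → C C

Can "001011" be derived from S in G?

no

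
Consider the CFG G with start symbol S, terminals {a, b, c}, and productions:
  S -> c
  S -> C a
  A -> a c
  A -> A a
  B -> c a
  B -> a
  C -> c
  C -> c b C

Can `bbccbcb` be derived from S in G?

no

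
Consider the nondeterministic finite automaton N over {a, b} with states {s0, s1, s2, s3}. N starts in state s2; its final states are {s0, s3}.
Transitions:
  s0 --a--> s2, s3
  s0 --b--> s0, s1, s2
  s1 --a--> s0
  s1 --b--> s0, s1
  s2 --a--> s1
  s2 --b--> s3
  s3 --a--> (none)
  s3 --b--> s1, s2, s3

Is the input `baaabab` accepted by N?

Start: {s2}
read b: {s3}
read a: {}
The reachable set is empty and stays empty for the remaining 5 symbols.
Reachable ∩ accepting = {} — empty.

rejected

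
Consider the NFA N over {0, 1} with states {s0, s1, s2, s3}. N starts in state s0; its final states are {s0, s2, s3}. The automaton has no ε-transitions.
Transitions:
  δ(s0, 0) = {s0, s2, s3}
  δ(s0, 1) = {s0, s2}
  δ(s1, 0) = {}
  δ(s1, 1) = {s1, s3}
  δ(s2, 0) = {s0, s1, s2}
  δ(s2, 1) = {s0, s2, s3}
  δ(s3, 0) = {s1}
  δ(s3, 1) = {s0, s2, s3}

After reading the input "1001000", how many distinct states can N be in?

Start: {s0}
read 1: {s0, s2}
read 0: {s0, s1, s2, s3}
read 0: {s0, s1, s2, s3}
read 1: {s0, s1, s2, s3}
read 0: {s0, s1, s2, s3}
read 0: {s0, s1, s2, s3}
read 0: {s0, s1, s2, s3}
Final reachable set {s0, s1, s2, s3} has 4 states.

4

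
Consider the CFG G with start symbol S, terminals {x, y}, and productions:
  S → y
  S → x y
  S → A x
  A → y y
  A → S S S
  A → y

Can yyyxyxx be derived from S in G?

yes

S ⇒ Ax ⇒ SSSx ⇒ ySSx ⇒ yAxSx ⇒ yyyxSx ⇒ yyyxAxx ⇒ yyyxyxx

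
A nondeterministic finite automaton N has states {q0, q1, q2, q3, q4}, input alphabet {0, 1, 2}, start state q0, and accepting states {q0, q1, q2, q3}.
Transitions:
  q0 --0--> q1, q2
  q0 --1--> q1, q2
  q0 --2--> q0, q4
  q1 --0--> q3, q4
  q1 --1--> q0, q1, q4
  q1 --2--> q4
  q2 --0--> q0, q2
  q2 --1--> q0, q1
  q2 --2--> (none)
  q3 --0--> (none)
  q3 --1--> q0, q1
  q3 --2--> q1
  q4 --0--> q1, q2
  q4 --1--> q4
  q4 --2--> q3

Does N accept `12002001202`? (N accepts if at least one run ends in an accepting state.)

rejected

Start: {q0}
read 1: {q1, q2}
read 2: {q4}
read 0: {q1, q2}
read 0: {q0, q2, q3, q4}
read 2: {q0, q1, q3, q4}
read 0: {q1, q2, q3, q4}
read 0: {q0, q1, q2, q3, q4}
read 1: {q0, q1, q2, q4}
read 2: {q0, q3, q4}
read 0: {q1, q2}
read 2: {q4}
Reachable ∩ accepting = {} — empty.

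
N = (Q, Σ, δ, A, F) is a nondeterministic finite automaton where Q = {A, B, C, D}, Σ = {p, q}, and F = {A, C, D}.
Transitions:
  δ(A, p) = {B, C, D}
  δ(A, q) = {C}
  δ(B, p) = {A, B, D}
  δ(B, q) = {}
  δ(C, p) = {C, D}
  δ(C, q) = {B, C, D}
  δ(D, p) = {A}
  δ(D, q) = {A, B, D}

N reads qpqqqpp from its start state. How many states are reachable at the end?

Start: {A}
read q: {C}
read p: {C, D}
read q: {A, B, C, D}
read q: {A, B, C, D}
read q: {A, B, C, D}
read p: {A, B, C, D}
read p: {A, B, C, D}
Final reachable set {A, B, C, D} has 4 states.

4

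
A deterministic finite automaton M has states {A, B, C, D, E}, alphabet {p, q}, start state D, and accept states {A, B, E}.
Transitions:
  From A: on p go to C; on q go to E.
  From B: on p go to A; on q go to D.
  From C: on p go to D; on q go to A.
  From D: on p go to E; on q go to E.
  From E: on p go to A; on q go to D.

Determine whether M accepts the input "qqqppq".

D --q--> E
E --q--> D
D --q--> E
E --p--> A
A --p--> C
C --q--> A
End in state A, which is an accepting state.

accepted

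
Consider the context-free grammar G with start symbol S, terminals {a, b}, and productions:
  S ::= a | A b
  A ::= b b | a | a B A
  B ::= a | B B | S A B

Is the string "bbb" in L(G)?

S ⇒ Ab ⇒ bbb

yes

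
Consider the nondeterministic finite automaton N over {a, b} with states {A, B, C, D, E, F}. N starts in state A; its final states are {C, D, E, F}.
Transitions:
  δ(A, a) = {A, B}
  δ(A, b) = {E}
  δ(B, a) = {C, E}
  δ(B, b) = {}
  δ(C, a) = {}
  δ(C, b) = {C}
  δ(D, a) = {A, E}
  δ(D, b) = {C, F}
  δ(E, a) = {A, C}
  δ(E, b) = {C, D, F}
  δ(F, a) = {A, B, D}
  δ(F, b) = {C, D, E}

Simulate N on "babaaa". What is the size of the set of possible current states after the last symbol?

Start: {A}
read b: {E}
read a: {A, C}
read b: {C, E}
read a: {A, C}
read a: {A, B}
read a: {A, B, C, E}
Final reachable set {A, B, C, E} has 4 states.

4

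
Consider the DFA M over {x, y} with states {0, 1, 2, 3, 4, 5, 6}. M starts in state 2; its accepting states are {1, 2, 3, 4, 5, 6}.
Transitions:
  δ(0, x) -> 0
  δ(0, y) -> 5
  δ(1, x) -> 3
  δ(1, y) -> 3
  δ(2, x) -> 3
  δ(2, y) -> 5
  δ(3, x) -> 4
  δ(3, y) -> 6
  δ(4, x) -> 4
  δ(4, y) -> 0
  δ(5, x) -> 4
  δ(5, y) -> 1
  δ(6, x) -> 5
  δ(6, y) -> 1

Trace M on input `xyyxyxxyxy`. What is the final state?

2 --x--> 3
3 --y--> 6
6 --y--> 1
1 --x--> 3
3 --y--> 6
6 --x--> 5
5 --x--> 4
4 --y--> 0
0 --x--> 0
0 --y--> 5

5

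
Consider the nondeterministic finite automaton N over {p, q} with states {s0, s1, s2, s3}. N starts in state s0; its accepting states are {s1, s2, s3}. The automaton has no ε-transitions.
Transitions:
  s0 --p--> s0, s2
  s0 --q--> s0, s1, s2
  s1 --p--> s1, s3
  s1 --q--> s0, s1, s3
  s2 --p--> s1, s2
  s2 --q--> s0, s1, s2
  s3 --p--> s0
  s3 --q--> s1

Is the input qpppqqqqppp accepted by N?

accepted

Start: {s0}
read q: {s0, s1, s2}
read p: {s0, s1, s2, s3}
read p: {s0, s1, s2, s3}
read p: {s0, s1, s2, s3}
read q: {s0, s1, s2, s3}
read q: {s0, s1, s2, s3}
read q: {s0, s1, s2, s3}
read q: {s0, s1, s2, s3}
read p: {s0, s1, s2, s3}
read p: {s0, s1, s2, s3}
read p: {s0, s1, s2, s3}
Reachable ∩ accepting = {s1, s2, s3} — nonempty.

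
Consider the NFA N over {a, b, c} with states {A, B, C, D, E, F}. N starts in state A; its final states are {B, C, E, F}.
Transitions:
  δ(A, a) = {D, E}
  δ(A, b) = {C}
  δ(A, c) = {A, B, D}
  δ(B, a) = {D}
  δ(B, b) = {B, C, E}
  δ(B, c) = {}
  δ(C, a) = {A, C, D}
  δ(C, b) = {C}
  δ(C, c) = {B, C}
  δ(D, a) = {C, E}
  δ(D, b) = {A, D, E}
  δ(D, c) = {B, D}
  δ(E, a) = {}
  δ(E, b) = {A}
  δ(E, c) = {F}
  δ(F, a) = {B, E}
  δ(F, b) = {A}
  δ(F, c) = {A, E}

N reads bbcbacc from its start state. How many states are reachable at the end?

4

Start: {A}
read b: {C}
read b: {C}
read c: {B, C}
read b: {B, C, E}
read a: {A, C, D}
read c: {A, B, C, D}
read c: {A, B, C, D}
Final reachable set {A, B, C, D} has 4 states.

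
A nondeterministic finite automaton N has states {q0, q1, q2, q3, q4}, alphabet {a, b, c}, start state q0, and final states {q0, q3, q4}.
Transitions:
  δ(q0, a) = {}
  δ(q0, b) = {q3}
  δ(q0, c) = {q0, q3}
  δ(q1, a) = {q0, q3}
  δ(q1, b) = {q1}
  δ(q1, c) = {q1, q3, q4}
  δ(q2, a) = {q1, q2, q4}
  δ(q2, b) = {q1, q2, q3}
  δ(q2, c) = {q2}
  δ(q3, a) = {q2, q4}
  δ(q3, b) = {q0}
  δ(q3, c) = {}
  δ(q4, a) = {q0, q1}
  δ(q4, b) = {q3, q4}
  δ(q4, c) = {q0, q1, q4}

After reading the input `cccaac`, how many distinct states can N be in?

Start: {q0}
read c: {q0, q3}
read c: {q0, q3}
read c: {q0, q3}
read a: {q2, q4}
read a: {q0, q1, q2, q4}
read c: {q0, q1, q2, q3, q4}
Final reachable set {q0, q1, q2, q3, q4} has 5 states.

5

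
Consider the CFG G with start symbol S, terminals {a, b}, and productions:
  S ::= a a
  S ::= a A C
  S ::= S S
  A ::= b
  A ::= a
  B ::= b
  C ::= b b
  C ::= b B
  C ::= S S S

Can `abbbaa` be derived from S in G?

yes

S ⇒ SS ⇒ aACS ⇒ abCS ⇒ abbbS ⇒ abbbaa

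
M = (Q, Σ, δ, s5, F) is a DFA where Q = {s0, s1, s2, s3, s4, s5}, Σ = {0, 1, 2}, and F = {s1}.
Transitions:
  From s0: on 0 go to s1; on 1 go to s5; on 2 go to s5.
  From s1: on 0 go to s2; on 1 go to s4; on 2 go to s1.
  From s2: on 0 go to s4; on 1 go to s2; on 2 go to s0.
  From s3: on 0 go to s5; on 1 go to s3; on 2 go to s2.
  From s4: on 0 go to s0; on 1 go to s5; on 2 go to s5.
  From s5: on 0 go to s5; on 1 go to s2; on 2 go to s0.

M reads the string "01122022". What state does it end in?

s5 --0--> s5
s5 --1--> s2
s2 --1--> s2
s2 --2--> s0
s0 --2--> s5
s5 --0--> s5
s5 --2--> s0
s0 --2--> s5

s5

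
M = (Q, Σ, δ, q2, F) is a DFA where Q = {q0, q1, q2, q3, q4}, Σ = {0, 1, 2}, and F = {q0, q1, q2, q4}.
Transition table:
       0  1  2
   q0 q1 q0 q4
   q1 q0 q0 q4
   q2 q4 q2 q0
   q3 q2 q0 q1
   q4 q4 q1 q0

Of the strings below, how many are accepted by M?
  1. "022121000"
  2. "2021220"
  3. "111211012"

3

"022121000": accepted
"2021220": accepted
"111211012": accepted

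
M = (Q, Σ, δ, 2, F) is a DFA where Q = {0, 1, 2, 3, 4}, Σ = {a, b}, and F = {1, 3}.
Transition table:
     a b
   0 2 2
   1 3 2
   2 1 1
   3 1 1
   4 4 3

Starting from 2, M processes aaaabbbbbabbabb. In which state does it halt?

1

2 --a--> 1
1 --a--> 3
3 --a--> 1
1 --a--> 3
3 --b--> 1
1 --b--> 2
2 --b--> 1
1 --b--> 2
2 --b--> 1
1 --a--> 3
3 --b--> 1
1 --b--> 2
2 --a--> 1
1 --b--> 2
2 --b--> 1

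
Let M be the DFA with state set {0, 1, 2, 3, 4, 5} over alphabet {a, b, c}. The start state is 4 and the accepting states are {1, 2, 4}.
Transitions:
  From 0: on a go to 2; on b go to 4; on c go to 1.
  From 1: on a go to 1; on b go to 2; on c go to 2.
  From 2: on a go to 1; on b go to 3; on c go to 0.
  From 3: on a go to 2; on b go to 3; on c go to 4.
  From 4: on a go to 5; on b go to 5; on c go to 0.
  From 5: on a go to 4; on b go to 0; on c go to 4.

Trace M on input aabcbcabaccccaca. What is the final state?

2

4 --a--> 5
5 --a--> 4
4 --b--> 5
5 --c--> 4
4 --b--> 5
5 --c--> 4
4 --a--> 5
5 --b--> 0
0 --a--> 2
2 --c--> 0
0 --c--> 1
1 --c--> 2
2 --c--> 0
0 --a--> 2
2 --c--> 0
0 --a--> 2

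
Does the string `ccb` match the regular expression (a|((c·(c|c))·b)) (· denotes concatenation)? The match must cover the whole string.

yes

The right alternative ((c·(c|c))·b) matches ccb.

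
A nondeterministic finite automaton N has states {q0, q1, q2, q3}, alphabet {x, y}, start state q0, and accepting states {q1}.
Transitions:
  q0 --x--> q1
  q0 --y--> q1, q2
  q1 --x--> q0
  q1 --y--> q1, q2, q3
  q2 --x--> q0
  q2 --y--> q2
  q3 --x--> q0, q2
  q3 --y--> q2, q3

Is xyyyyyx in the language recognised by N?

Start: {q0}
read x: {q1}
read y: {q1, q2, q3}
read y: {q1, q2, q3}
read y: {q1, q2, q3}
read y: {q1, q2, q3}
read y: {q1, q2, q3}
read x: {q0, q2}
Reachable ∩ accepting = {} — empty.

rejected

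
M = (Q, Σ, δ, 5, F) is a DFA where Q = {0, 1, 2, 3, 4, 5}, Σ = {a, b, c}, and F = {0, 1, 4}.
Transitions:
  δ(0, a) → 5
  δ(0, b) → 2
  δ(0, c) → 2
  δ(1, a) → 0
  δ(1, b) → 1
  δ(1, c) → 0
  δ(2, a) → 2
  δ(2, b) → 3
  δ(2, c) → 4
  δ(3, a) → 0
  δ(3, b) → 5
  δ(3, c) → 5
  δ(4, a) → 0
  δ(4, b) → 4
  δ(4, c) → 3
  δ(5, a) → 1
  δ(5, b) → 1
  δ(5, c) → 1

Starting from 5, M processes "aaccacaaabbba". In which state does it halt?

5 --a--> 1
1 --a--> 0
0 --c--> 2
2 --c--> 4
4 --a--> 0
0 --c--> 2
2 --a--> 2
2 --a--> 2
2 --a--> 2
2 --b--> 3
3 --b--> 5
5 --b--> 1
1 --a--> 0

0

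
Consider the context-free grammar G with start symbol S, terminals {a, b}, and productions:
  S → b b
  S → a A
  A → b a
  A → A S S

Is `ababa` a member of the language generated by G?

no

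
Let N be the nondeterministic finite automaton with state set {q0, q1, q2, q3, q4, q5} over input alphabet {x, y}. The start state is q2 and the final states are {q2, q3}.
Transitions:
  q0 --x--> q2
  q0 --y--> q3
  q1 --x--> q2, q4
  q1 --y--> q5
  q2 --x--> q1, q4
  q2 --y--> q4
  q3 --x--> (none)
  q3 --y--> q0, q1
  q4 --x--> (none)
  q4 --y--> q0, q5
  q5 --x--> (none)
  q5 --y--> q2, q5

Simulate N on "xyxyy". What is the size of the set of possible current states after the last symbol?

2

Start: {q2}
read x: {q1, q4}
read y: {q0, q5}
read x: {q2}
read y: {q4}
read y: {q0, q5}
Final reachable set {q0, q5} has 2 states.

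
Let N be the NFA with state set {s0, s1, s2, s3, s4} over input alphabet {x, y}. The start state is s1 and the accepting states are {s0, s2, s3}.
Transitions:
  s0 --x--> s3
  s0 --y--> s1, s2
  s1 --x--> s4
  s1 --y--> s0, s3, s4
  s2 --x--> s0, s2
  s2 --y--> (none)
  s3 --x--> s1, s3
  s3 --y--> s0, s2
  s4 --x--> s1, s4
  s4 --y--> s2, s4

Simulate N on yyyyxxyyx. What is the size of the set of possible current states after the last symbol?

Start: {s1}
read y: {s0, s3, s4}
read y: {s0, s1, s2, s4}
read y: {s0, s1, s2, s3, s4}
read y: {s0, s1, s2, s3, s4}
read x: {s0, s1, s2, s3, s4}
read x: {s0, s1, s2, s3, s4}
read y: {s0, s1, s2, s3, s4}
read y: {s0, s1, s2, s3, s4}
read x: {s0, s1, s2, s3, s4}
Final reachable set {s0, s1, s2, s3, s4} has 5 states.

5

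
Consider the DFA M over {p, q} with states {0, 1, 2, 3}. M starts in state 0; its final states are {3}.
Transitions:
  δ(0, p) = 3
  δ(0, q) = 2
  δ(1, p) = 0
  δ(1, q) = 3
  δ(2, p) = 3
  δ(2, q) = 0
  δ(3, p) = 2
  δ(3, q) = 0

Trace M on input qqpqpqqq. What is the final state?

0

0 --q--> 2
2 --q--> 0
0 --p--> 3
3 --q--> 0
0 --p--> 3
3 --q--> 0
0 --q--> 2
2 --q--> 0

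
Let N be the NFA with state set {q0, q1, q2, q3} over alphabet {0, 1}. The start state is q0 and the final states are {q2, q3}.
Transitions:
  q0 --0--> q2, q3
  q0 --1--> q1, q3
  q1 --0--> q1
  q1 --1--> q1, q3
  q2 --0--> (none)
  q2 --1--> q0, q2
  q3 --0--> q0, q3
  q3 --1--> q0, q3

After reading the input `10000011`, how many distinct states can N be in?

4

Start: {q0}
read 1: {q1, q3}
read 0: {q0, q1, q3}
read 0: {q0, q1, q2, q3}
read 0: {q0, q1, q2, q3}
read 0: {q0, q1, q2, q3}
read 0: {q0, q1, q2, q3}
read 1: {q0, q1, q2, q3}
read 1: {q0, q1, q2, q3}
Final reachable set {q0, q1, q2, q3} has 4 states.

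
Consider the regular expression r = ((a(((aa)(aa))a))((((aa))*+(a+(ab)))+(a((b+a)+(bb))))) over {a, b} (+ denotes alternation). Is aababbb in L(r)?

no

No split of aababbb into u·v has (a(((aa)(aa))a)) matching u and ((((aa))*+(a+(ab)))+(a((b+a)+(bb)))) matching v.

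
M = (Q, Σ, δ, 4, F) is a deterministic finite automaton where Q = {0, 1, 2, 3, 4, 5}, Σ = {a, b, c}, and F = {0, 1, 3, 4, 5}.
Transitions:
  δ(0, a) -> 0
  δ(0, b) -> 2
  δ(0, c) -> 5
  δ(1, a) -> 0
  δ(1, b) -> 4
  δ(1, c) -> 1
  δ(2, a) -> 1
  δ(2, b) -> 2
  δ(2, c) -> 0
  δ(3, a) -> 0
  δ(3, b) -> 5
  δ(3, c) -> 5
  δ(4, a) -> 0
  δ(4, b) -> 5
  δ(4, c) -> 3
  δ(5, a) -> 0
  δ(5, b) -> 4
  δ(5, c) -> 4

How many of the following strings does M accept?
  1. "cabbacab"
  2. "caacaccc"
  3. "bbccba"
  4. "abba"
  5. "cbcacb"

"cabbacab": rejected
"caacaccc": accepted
"bbccba": accepted
"abba": accepted
"cbcacb": accepted

4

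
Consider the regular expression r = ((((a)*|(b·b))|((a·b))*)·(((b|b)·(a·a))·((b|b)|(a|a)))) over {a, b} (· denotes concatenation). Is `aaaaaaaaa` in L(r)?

No split of aaaaaaaaa into u·v has (((a)*|(b·b))|((a·b))*) matching u and (((b|b)·(a·a))·((b|b)|(a|a))) matching v.

no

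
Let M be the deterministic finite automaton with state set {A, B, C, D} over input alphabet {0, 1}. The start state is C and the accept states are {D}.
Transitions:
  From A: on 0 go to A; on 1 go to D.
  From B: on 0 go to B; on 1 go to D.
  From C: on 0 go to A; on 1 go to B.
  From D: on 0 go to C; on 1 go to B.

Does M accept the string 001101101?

C --0--> A
A --0--> A
A --1--> D
D --1--> B
B --0--> B
B --1--> D
D --1--> B
B --0--> B
B --1--> D
End in state D, which is an accepting state.

accepted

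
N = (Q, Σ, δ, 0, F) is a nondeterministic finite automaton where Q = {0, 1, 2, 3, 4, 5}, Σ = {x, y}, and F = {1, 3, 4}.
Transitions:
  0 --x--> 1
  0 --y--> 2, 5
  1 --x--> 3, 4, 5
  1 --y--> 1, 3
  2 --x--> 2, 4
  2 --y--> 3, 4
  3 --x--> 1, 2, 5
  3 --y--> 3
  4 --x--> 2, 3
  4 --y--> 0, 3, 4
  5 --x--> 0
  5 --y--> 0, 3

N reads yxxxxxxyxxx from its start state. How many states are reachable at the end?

6

Start: {0}
read y: {2, 5}
read x: {0, 2, 4}
read x: {1, 2, 3, 4}
read x: {1, 2, 3, 4, 5}
read x: {0, 1, 2, 3, 4, 5}
read x: {0, 1, 2, 3, 4, 5}
read x: {0, 1, 2, 3, 4, 5}
read y: {0, 1, 2, 3, 4, 5}
read x: {0, 1, 2, 3, 4, 5}
read x: {0, 1, 2, 3, 4, 5}
read x: {0, 1, 2, 3, 4, 5}
Final reachable set {0, 1, 2, 3, 4, 5} has 6 states.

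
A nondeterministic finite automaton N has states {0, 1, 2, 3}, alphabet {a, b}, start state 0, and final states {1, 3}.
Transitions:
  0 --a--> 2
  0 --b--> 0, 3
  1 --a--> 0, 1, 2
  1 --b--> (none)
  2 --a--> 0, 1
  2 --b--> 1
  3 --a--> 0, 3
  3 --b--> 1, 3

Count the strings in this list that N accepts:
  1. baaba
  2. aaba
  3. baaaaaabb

baaba: accepted
aaba: accepted
baaaaaabb: accepted

3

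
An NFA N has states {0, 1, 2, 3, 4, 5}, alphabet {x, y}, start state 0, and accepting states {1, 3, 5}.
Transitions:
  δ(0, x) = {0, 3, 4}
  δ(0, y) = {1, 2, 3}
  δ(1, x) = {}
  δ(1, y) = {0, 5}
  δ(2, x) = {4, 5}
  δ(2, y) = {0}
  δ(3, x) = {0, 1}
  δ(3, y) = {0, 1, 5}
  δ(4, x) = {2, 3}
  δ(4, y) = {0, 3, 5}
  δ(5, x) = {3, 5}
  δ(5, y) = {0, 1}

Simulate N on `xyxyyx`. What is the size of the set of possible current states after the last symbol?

5

Start: {0}
read x: {0, 3, 4}
read y: {0, 1, 2, 3, 5}
read x: {0, 1, 3, 4, 5}
read y: {0, 1, 2, 3, 5}
read y: {0, 1, 2, 3, 5}
read x: {0, 1, 3, 4, 5}
Final reachable set {0, 1, 3, 4, 5} has 5 states.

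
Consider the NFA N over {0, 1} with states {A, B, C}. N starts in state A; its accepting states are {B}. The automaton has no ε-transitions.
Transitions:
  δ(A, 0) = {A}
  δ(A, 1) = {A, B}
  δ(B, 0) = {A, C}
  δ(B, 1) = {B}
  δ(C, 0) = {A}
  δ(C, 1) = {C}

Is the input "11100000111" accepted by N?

Start: {A}
read 1: {A, B}
read 1: {A, B}
read 1: {A, B}
read 0: {A, C}
read 0: {A}
read 0: {A}
read 0: {A}
read 0: {A}
read 1: {A, B}
read 1: {A, B}
read 1: {A, B}
Reachable ∩ accepting = {B} — nonempty.

accepted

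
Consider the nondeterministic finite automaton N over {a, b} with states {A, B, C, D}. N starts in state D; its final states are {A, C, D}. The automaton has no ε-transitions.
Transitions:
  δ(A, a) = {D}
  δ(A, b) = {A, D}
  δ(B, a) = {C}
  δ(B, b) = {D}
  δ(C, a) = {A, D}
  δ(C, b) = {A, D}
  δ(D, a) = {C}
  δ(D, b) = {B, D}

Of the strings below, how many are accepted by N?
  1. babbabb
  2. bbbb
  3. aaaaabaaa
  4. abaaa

4

babbabb: accepted
bbbb: accepted
aaaaabaaa: accepted
abaaa: accepted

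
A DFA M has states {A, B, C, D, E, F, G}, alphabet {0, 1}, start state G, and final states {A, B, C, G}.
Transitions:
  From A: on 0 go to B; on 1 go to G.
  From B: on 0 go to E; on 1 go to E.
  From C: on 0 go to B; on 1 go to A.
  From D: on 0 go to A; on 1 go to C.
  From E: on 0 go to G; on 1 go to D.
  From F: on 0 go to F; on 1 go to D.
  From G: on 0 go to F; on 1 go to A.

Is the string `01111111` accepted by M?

G --0--> F
F --1--> D
D --1--> C
C --1--> A
A --1--> G
G --1--> A
A --1--> G
G --1--> A
End in state A, which is an accepting state.

accepted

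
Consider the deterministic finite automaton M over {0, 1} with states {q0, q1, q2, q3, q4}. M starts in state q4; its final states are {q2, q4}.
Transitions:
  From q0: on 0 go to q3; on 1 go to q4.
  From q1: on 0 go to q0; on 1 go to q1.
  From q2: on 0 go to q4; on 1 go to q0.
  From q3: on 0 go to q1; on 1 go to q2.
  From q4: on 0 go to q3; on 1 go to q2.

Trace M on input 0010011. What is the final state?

q4 --0--> q3
q3 --0--> q1
q1 --1--> q1
q1 --0--> q0
q0 --0--> q3
q3 --1--> q2
q2 --1--> q0

q0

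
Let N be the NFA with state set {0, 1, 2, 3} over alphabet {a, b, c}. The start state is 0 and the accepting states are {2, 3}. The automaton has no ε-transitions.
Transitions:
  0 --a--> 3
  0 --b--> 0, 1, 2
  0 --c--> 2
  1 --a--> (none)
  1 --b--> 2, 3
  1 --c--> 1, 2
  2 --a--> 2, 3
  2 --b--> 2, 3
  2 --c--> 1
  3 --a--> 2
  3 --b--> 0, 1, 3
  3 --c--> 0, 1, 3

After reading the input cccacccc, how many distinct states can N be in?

Start: {0}
read c: {2}
read c: {1}
read c: {1, 2}
read a: {2, 3}
read c: {0, 1, 3}
read c: {0, 1, 2, 3}
read c: {0, 1, 2, 3}
read c: {0, 1, 2, 3}
Final reachable set {0, 1, 2, 3} has 4 states.

4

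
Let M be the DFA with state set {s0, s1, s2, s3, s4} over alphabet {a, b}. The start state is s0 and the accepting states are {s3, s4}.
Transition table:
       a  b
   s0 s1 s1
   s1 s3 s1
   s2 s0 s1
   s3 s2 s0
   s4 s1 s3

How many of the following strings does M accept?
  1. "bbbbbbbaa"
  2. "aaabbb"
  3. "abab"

0

"bbbbbbbaa": rejected
"aaabbb": rejected
"abab": rejected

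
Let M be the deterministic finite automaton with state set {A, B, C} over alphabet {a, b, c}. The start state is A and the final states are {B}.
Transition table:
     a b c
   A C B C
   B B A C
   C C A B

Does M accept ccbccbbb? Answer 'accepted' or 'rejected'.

A --c--> C
C --c--> B
B --b--> A
A --c--> C
C --c--> B
B --b--> A
A --b--> B
B --b--> A
End in state A, which is not an accepting state.

rejected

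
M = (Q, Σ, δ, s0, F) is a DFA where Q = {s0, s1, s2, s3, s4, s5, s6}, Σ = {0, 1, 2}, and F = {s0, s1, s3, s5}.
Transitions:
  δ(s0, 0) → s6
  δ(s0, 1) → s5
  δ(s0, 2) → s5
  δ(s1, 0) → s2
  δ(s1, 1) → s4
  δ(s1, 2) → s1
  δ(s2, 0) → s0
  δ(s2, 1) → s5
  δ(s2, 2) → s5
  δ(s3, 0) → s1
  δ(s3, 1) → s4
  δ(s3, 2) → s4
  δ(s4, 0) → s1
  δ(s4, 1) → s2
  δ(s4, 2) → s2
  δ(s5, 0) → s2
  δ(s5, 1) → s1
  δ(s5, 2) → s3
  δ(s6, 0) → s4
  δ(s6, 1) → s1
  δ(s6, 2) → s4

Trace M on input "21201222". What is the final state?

s2

s0 --2--> s5
s5 --1--> s1
s1 --2--> s1
s1 --0--> s2
s2 --1--> s5
s5 --2--> s3
s3 --2--> s4
s4 --2--> s2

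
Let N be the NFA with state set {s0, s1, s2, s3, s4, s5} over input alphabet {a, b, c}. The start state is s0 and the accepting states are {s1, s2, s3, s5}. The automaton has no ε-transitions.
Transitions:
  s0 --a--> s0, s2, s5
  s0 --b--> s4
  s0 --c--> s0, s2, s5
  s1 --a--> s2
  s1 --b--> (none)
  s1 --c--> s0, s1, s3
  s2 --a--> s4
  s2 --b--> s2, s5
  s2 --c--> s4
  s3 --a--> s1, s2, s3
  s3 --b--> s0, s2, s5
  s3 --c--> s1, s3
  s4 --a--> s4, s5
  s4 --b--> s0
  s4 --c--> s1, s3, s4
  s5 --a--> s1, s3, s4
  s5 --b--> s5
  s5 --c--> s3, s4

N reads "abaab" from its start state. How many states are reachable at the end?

3

Start: {s0}
read a: {s0, s2, s5}
read b: {s2, s4, s5}
read a: {s1, s3, s4, s5}
read a: {s1, s2, s3, s4, s5}
read b: {s0, s2, s5}
Final reachable set {s0, s2, s5} has 3 states.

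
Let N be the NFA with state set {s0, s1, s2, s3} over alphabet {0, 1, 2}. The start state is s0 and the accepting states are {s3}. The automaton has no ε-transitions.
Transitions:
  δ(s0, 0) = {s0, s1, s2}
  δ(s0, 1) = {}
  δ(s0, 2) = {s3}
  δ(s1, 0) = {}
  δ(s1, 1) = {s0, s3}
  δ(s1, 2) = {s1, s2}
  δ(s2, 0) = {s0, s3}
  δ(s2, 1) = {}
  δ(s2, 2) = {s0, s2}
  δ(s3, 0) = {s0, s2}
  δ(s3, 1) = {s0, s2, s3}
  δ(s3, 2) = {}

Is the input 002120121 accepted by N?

accepted

Start: {s0}
read 0: {s0, s1, s2}
read 0: {s0, s1, s2, s3}
read 2: {s0, s1, s2, s3}
read 1: {s0, s2, s3}
read 2: {s0, s2, s3}
read 0: {s0, s1, s2, s3}
read 1: {s0, s2, s3}
read 2: {s0, s2, s3}
read 1: {s0, s2, s3}
Reachable ∩ accepting = {s3} — nonempty.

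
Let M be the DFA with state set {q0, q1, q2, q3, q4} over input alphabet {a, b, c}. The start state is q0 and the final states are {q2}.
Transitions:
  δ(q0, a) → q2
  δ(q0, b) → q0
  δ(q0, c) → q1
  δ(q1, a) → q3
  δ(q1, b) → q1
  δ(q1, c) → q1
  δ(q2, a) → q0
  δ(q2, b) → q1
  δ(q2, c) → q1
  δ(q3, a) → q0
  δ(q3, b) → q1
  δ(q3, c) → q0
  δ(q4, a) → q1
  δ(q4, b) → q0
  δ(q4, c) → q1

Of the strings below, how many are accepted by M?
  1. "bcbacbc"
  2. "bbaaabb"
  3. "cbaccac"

0

"bcbacbc": rejected
"bbaaabb": rejected
"cbaccac": rejected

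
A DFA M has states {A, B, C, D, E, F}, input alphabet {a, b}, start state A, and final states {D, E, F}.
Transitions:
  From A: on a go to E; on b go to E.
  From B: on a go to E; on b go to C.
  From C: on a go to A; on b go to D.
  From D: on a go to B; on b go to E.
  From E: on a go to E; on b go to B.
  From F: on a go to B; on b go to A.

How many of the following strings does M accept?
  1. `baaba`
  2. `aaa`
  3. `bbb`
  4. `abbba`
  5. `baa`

`baaba`: accepted
`aaa`: accepted
`bbb`: rejected
`abbba`: rejected
`baa`: accepted

3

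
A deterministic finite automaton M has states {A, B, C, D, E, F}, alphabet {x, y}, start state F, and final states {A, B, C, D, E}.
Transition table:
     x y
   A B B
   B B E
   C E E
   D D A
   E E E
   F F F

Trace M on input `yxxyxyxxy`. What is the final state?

F

F --y--> F
F --x--> F
F --x--> F
F --y--> F
F --x--> F
F --y--> F
F --x--> F
F --x--> F
F --y--> F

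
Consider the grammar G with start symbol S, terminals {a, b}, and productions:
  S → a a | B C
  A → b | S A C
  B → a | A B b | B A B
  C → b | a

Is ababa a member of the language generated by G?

no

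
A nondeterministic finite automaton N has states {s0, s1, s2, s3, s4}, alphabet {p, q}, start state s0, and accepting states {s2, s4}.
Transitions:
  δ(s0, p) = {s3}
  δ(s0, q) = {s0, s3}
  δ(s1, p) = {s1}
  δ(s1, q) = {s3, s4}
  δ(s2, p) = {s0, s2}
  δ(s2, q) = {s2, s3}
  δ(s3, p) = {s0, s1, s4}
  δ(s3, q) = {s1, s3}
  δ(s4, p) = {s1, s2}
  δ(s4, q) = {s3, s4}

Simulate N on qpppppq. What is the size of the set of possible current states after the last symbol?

Start: {s0}
read q: {s0, s3}
read p: {s0, s1, s3, s4}
read p: {s0, s1, s2, s3, s4}
read p: {s0, s1, s2, s3, s4}
read p: {s0, s1, s2, s3, s4}
read p: {s0, s1, s2, s3, s4}
read q: {s0, s1, s2, s3, s4}
Final reachable set {s0, s1, s2, s3, s4} has 5 states.

5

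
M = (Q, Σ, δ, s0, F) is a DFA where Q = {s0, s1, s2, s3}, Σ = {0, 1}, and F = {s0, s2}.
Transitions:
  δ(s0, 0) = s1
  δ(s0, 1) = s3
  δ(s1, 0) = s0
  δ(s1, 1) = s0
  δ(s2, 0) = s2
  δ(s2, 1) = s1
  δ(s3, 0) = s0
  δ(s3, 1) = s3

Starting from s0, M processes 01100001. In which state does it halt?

s0 --0--> s1
s1 --1--> s0
s0 --1--> s3
s3 --0--> s0
s0 --0--> s1
s1 --0--> s0
s0 --0--> s1
s1 --1--> s0

s0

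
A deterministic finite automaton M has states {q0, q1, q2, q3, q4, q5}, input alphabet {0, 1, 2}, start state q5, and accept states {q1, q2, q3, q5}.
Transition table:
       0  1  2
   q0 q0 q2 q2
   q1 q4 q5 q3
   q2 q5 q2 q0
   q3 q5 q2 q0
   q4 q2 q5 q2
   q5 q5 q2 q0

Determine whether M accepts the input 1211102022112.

q5 --1--> q2
q2 --2--> q0
q0 --1--> q2
q2 --1--> q2
q2 --1--> q2
q2 --0--> q5
q5 --2--> q0
q0 --0--> q0
q0 --2--> q2
q2 --2--> q0
q0 --1--> q2
q2 --1--> q2
q2 --2--> q0
End in state q0, which is not an accepting state.

rejected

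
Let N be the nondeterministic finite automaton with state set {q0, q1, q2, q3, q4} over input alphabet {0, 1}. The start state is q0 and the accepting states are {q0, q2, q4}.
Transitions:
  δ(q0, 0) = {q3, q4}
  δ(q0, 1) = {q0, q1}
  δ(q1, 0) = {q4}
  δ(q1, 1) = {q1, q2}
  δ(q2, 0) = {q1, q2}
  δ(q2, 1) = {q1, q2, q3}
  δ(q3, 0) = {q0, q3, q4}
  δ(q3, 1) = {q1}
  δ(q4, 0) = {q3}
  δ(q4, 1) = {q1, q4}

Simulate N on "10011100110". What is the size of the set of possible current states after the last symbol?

Start: {q0}
read 1: {q0, q1}
read 0: {q3, q4}
read 0: {q0, q3, q4}
read 1: {q0, q1, q4}
read 1: {q0, q1, q2, q4}
read 1: {q0, q1, q2, q3, q4}
read 0: {q0, q1, q2, q3, q4}
read 0: {q0, q1, q2, q3, q4}
read 1: {q0, q1, q2, q3, q4}
read 1: {q0, q1, q2, q3, q4}
read 0: {q0, q1, q2, q3, q4}
Final reachable set {q0, q1, q2, q3, q4} has 5 states.

5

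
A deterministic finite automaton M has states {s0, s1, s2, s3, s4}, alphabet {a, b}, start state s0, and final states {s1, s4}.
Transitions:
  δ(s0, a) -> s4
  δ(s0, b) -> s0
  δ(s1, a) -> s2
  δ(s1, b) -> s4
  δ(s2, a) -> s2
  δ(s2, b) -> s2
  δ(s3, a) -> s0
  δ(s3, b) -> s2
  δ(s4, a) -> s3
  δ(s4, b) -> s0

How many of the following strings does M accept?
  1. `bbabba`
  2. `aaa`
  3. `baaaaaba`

1

`bbabba`: accepted
`aaa`: rejected
`baaaaaba`: rejected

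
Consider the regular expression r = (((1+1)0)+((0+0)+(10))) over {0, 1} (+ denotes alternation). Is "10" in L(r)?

The left alternative ((1+1)0) matches 10.

yes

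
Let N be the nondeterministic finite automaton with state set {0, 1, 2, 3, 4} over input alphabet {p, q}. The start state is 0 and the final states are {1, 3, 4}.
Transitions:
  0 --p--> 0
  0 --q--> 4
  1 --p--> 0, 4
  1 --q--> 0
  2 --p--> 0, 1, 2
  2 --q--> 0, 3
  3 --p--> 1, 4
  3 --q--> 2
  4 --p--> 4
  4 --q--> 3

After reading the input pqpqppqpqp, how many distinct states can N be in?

3

Start: {0}
read p: {0}
read q: {4}
read p: {4}
read q: {3}
read p: {1, 4}
read p: {0, 4}
read q: {3, 4}
read p: {1, 4}
read q: {0, 3}
read p: {0, 1, 4}
Final reachable set {0, 1, 4} has 3 states.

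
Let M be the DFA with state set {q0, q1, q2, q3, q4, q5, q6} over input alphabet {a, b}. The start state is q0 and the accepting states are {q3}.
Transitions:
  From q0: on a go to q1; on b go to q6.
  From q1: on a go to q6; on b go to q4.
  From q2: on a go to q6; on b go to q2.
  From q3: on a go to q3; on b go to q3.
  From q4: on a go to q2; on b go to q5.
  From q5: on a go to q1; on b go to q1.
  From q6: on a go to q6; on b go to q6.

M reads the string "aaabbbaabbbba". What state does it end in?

q6

q0 --a--> q1
q1 --a--> q6
q6 --a--> q6
q6 --b--> q6
q6 --b--> q6
q6 --b--> q6
q6 --a--> q6
q6 --a--> q6
q6 --b--> q6
q6 --b--> q6
q6 --b--> q6
q6 --b--> q6
q6 --a--> q6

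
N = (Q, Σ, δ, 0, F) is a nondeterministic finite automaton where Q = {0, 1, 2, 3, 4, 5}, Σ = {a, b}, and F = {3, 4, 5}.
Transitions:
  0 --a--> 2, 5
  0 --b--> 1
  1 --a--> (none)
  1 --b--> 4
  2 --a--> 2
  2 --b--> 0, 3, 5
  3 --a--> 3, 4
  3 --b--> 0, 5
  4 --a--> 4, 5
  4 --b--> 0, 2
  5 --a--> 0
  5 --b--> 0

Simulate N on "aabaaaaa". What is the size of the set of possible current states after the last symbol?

Start: {0}
read a: {2, 5}
read a: {0, 2}
read b: {0, 1, 3, 5}
read a: {0, 2, 3, 4, 5}
read a: {0, 2, 3, 4, 5}
read a: {0, 2, 3, 4, 5}
read a: {0, 2, 3, 4, 5}
read a: {0, 2, 3, 4, 5}
Final reachable set {0, 2, 3, 4, 5} has 5 states.

5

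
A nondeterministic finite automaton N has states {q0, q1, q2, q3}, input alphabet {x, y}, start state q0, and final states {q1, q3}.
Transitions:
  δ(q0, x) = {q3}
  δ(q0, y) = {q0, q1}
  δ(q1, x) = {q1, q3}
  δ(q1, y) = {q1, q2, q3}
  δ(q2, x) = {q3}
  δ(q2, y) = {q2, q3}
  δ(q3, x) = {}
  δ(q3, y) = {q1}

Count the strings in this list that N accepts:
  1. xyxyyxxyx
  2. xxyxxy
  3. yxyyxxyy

2

xyxyyxxyx: accepted
xxyxxy: rejected
yxyyxxyy: accepted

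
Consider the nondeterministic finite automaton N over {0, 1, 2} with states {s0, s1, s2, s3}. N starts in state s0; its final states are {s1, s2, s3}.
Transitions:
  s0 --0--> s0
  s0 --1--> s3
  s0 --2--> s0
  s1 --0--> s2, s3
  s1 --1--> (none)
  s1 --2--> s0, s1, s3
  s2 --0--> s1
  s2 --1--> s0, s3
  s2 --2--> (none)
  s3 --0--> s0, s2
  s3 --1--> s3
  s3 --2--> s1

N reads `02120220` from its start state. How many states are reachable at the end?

Start: {s0}
read 0: {s0}
read 2: {s0}
read 1: {s3}
read 2: {s1}
read 0: {s2, s3}
read 2: {s1}
read 2: {s0, s1, s3}
read 0: {s0, s2, s3}
Final reachable set {s0, s2, s3} has 3 states.

3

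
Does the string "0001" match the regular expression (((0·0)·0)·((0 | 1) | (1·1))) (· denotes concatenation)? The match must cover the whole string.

yes

Split as 000·1: ((0·0)·0) matches 000 and ((0|1)|(1·1)) matches 1.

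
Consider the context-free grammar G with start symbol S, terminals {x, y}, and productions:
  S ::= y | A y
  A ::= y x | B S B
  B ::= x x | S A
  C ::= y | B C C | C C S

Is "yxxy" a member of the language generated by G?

no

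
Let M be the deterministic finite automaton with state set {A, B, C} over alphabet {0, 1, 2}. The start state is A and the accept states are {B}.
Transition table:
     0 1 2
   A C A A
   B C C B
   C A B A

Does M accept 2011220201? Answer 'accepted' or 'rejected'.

A --2--> A
A --0--> C
C --1--> B
B --1--> C
C --2--> A
A --2--> A
A --0--> C
C --2--> A
A --0--> C
C --1--> B
End in state B, which is an accepting state.

accepted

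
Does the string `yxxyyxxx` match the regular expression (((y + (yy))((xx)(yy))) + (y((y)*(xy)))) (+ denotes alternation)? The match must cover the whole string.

Neither ((y+(yy))((xx)(yy))) nor (y((y)*(xy))) matches yxxyyxxx.

no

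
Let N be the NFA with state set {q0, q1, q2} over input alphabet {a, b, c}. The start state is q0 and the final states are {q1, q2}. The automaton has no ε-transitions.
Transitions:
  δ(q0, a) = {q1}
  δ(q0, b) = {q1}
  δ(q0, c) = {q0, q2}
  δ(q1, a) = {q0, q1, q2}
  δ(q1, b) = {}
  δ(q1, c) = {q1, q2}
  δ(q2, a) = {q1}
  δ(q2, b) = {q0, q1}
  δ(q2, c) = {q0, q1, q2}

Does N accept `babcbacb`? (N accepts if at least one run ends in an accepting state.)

Start: {q0}
read b: {q1}
read a: {q0, q1, q2}
read b: {q0, q1}
read c: {q0, q1, q2}
read b: {q0, q1}
read a: {q0, q1, q2}
read c: {q0, q1, q2}
read b: {q0, q1}
Reachable ∩ accepting = {q1} — nonempty.

accepted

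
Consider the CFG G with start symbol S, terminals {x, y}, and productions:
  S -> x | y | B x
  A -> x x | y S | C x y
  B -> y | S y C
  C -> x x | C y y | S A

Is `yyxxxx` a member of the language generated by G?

S ⇒ Bx ⇒ SyCx ⇒ yyCx ⇒ yySAx ⇒ yyxAx ⇒ yyxxxx

yes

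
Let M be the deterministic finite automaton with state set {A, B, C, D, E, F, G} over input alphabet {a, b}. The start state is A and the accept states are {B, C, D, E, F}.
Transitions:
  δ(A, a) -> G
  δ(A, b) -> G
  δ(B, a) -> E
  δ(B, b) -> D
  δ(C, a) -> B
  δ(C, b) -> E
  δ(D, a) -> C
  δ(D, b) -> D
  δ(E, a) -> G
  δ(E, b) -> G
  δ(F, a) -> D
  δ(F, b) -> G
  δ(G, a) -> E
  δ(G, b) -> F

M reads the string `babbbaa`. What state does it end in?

G

A --b--> G
G --a--> E
E --b--> G
G --b--> F
F --b--> G
G --a--> E
E --a--> G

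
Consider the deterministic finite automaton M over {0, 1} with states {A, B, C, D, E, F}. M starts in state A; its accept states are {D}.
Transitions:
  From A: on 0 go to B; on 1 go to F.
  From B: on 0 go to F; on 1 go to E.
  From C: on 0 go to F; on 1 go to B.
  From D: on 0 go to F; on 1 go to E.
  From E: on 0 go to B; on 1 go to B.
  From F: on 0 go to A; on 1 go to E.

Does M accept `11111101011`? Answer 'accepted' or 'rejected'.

rejected

A --1--> F
F --1--> E
E --1--> B
B --1--> E
E --1--> B
B --1--> E
E --0--> B
B --1--> E
E --0--> B
B --1--> E
E --1--> B
End in state B, which is not an accepting state.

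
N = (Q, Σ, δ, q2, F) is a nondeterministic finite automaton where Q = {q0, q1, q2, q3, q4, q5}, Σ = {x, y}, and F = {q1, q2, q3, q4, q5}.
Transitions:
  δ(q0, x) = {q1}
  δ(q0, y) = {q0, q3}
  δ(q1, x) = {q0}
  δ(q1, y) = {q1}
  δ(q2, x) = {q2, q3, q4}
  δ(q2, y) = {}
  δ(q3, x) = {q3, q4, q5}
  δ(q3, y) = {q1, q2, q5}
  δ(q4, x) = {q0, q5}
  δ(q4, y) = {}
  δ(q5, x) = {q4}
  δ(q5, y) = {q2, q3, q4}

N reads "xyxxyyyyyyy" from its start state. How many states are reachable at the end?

6

Start: {q2}
read x: {q2, q3, q4}
read y: {q1, q2, q5}
read x: {q0, q2, q3, q4}
read x: {q0, q1, q2, q3, q4, q5}
read y: {q0, q1, q2, q3, q4, q5}
read y: {q0, q1, q2, q3, q4, q5}
read y: {q0, q1, q2, q3, q4, q5}
read y: {q0, q1, q2, q3, q4, q5}
read y: {q0, q1, q2, q3, q4, q5}
read y: {q0, q1, q2, q3, q4, q5}
read y: {q0, q1, q2, q3, q4, q5}
Final reachable set {q0, q1, q2, q3, q4, q5} has 6 states.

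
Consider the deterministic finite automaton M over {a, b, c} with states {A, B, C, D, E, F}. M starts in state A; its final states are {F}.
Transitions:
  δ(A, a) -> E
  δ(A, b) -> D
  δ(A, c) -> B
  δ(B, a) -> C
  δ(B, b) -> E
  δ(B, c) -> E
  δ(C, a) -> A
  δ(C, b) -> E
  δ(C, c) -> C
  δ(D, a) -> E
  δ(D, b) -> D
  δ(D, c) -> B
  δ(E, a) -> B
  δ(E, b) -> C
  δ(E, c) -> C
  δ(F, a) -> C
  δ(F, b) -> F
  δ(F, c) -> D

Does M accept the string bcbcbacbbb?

A --b--> D
D --c--> B
B --b--> E
E --c--> C
C --b--> E
E --a--> B
B --c--> E
E --b--> C
C --b--> E
E --b--> C
End in state C, which is not an accepting state.

rejected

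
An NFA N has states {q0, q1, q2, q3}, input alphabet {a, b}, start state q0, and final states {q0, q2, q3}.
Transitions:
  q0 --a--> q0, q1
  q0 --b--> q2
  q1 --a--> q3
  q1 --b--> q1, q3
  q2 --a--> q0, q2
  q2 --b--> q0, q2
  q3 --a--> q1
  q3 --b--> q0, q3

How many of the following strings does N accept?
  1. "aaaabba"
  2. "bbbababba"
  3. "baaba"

"aaaabba": accepted
"bbbababba": accepted
"baaba": accepted

3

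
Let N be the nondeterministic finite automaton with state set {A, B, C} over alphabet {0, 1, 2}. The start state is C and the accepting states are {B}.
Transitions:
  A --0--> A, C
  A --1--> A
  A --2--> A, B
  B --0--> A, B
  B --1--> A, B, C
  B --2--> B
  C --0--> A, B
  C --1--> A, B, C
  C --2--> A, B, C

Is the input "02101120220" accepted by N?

Start: {C}
read 0: {A, B}
read 2: {A, B}
read 1: {A, B, C}
read 0: {A, B, C}
read 1: {A, B, C}
read 1: {A, B, C}
read 2: {A, B, C}
read 0: {A, B, C}
read 2: {A, B, C}
read 2: {A, B, C}
read 0: {A, B, C}
Reachable ∩ accepting = {B} — nonempty.

accepted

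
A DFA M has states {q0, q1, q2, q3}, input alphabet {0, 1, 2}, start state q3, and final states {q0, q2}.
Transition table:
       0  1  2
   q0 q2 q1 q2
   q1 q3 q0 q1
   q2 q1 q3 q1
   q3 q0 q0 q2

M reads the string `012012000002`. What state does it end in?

q1

q3 --0--> q0
q0 --1--> q1
q1 --2--> q1
q1 --0--> q3
q3 --1--> q0
q0 --2--> q2
q2 --0--> q1
q1 --0--> q3
q3 --0--> q0
q0 --0--> q2
q2 --0--> q1
q1 --2--> q1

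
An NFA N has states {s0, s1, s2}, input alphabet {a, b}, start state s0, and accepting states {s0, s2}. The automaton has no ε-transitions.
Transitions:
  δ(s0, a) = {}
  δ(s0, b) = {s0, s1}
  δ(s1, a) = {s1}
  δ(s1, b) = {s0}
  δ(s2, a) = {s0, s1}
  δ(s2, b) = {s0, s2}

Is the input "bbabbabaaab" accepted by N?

rejected

Start: {s0}
read b: {s0, s1}
read b: {s0, s1}
read a: {s1}
read b: {s0}
read b: {s0, s1}
read a: {s1}
read b: {s0}
read a: {}
The reachable set is empty and stays empty for the remaining 3 symbols.
Reachable ∩ accepting = {} — empty.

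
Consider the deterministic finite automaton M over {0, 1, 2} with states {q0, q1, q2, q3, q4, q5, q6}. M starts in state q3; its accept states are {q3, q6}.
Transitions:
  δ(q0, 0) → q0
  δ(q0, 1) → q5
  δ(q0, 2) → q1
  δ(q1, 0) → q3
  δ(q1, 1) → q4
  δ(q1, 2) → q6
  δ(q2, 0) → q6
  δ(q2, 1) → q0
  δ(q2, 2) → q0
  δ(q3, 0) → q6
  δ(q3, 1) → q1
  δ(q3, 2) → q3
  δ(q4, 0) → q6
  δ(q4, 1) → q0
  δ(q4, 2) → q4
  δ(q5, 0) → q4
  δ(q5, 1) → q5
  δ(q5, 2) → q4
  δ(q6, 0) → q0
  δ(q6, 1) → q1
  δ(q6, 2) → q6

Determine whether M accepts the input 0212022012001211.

rejected

q3 --0--> q6
q6 --2--> q6
q6 --1--> q1
q1 --2--> q6
q6 --0--> q0
q0 --2--> q1
q1 --2--> q6
q6 --0--> q0
q0 --1--> q5
q5 --2--> q4
q4 --0--> q6
q6 --0--> q0
q0 --1--> q5
q5 --2--> q4
q4 --1--> q0
q0 --1--> q5
End in state q5, which is not an accepting state.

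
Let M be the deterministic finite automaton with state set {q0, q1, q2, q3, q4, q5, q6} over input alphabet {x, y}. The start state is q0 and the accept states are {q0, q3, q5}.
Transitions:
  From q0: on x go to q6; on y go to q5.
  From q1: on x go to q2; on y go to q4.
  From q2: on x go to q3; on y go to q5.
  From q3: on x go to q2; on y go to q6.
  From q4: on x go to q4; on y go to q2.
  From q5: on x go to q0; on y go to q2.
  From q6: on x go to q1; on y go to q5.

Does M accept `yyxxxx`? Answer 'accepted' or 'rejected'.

q0 --y--> q5
q5 --y--> q2
q2 --x--> q3
q3 --x--> q2
q2 --x--> q3
q3 --x--> q2
End in state q2, which is not an accepting state.

rejected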